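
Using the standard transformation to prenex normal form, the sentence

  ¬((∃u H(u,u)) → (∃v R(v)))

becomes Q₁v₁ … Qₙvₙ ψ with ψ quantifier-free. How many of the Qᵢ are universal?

1

Eliminate → and ↔ using ¬ and ∨.
  ¬(¬(∃u H(u,u)) ∨ (∃v R(v)))
Move each ¬ inward, flipping quantifiers it crosses:
  (∃u H(u,u)) ∧ (∀v ¬R(v))
Pull the quantifiers to the front (each side's bound variable is not free in the other side):
  ∃u ∀v (H(u,u) ∧ ¬R(v))
The prefix is ∃u ∀v: 1 universal, 1 existential.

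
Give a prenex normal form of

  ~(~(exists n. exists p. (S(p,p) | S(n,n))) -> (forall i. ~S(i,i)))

First replace A → B with ¬A ∨ B.
  ~(~~(exists n. exists p. (S(p,p) | S(n,n))) | (forall i. ~S(i,i)))
Push ¬ through the quantifiers and connectives to reach negation normal form:
  (forall n. forall p. (~S(p,p) & ~S(n,n))) & (exists i. S(i,i))
Extract every quantifier outward, since the variables are now distinct and don't occur free across branches:
  forall n. forall p. exists i. (~S(p,p) & ~S(n,n) & S(i,i))

forall n. forall p. exists i. (~S(p,p) & ~S(n,n) & S(i,i))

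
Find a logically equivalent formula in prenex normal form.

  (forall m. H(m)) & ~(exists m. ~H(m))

forall m. forall w. (H(m) & H(w))

Drive negations inward (¬∀x A ≡ ∃x ¬A, ¬∃x A ≡ ∀x ¬A, De Morgan for ∧/∨):
  (forall m. H(m)) & (forall m. H(m))
Rename bound variables to avoid capture: m↦w.
  (forall m. H(m)) & (forall w. H(w))
Finally move all quantifiers to the prefix:
  forall m. forall w. (H(m) & H(w))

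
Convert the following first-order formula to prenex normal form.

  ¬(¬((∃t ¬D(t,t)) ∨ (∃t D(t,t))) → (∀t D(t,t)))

∀t ∀s ∃z1 (D(t,t) ∧ ¬D(s,s) ∧ ¬D(z1,z1))

Eliminate → and ↔ using ¬ and ∨.
  ¬(¬¬((∃t ¬D(t,t)) ∨ (∃t D(t,t))) ∨ (∀t D(t,t)))
Drive negations inward (¬∀x A ≡ ∃x ¬A, ¬∃x A ≡ ∀x ¬A, De Morgan for ∧/∨):
  (∀t D(t,t)) ∧ (∀t ¬D(t,t)) ∧ (∃t ¬D(t,t))
Give each quantifier a distinct variable: t↦s, t↦z1.
  (∀t D(t,t)) ∧ (∀s ¬D(s,s)) ∧ (∃z1 ¬D(z1,z1))
Extract every quantifier outward, since the variables are now distinct and don't occur free across branches:
  ∀t ∀s ∃z1 (D(t,t) ∧ ¬D(s,s) ∧ ¬D(z1,z1))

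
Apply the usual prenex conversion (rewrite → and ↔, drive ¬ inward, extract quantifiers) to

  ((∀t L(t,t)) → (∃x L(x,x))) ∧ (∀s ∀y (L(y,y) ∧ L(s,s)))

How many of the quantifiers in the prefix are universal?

First replace A → B with ¬A ∨ B.
  (¬(∀t L(t,t)) ∨ (∃x L(x,x))) ∧ (∀s ∀y (L(y,y) ∧ L(s,s)))
Move each ¬ inward, flipping quantifiers it crosses:
  ((∃t ¬L(t,t)) ∨ (∃x L(x,x))) ∧ (∀s ∀y (L(y,y) ∧ L(s,s)))
All bound variables are already distinct, so no renaming is needed.
Finally move all quantifiers to the prefix:
  ∃t ∃x ∀s ∀y ((¬L(t,t) ∨ L(x,x)) ∧ L(y,y) ∧ L(s,s))
The prefix is ∃t ∃x ∀s ∀y: 2 universal, 2 existential.

2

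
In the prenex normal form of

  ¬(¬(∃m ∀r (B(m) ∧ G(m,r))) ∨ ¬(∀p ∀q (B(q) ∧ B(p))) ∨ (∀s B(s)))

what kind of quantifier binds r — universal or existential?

universal

Drive negations inward (¬∀x A ≡ ∃x ¬A, ¬∃x A ≡ ∀x ¬A, De Morgan for ∧/∨):
  (∃m ∀r (B(m) ∧ G(m,r))) ∧ (∀p ∀q (B(q) ∧ B(p))) ∧ (∃s ¬B(s))
All bound variables are already distinct, so no renaming is needed.
Pull the quantifiers to the front (each side's bound variable is not free in the other side):
  ∃m ∀r ∀p ∀q ∃s (B(m) ∧ G(m,r) ∧ B(q) ∧ B(p) ∧ ¬B(s))
The quantifier ∀r sits under an even number of negations, so it remains universal.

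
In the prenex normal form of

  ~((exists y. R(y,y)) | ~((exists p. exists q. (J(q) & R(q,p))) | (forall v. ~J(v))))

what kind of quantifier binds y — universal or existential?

Drive negations inward (¬∀x A ≡ ∃x ¬A, ¬∃x A ≡ ∀x ¬A, De Morgan for ∧/∨):
  (forall y. ~R(y,y)) & ((exists p. exists q. (J(q) & R(q,p))) | (forall v. ~J(v)))
All bound variables are already distinct, so no renaming is needed.
Pull the quantifiers to the front (each side's bound variable is not free in the other side):
  forall y. exists p. exists q. forall v. (~R(y,y) & (J(q) & R(q,p) | ~J(v)))
The quantifier exists y sits under an odd number of negations, so it flips to forall y.

universal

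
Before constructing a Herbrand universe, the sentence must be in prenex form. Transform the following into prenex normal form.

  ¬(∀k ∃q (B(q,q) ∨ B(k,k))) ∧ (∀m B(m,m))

Move each ¬ inward, flipping quantifiers it crosses:
  (∃k ∀q (¬B(q,q) ∧ ¬B(k,k))) ∧ (∀m B(m,m))
All bound variables are already distinct, so no renaming is needed.
Extract every quantifier outward, since the variables are now distinct and don't occur free across branches:
  ∃k ∀q ∀m (¬B(q,q) ∧ ¬B(k,k) ∧ B(m,m))

∃k ∀q ∀m (¬B(q,q) ∧ ¬B(k,k) ∧ B(m,m))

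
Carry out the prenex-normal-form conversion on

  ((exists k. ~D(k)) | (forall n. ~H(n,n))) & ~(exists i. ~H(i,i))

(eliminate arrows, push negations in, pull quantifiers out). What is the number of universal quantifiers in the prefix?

Drive negations inward (¬∀x A ≡ ∃x ¬A, ¬∃x A ≡ ∀x ¬A, De Morgan for ∧/∨):
  ((exists k. ~D(k)) | (forall n. ~H(n,n))) & (forall i. H(i,i))
All bound variables are already distinct, so no renaming is needed.
Finally move all quantifiers to the prefix:
  exists k. forall n. forall i. ((~D(k) | ~H(n,n)) & H(i,i))
The prefix is exists k forall n forall i: 2 universal, 1 existential.

2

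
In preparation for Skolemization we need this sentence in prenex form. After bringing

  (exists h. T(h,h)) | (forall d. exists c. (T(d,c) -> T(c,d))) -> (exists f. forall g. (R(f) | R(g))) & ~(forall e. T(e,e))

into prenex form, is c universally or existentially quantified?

Rewrite implications/biconditionals: A → B as ¬A ∨ B.
  ~((exists h. T(h,h)) | (forall d. exists c. (~T(d,c) | T(c,d)))) | (exists f. forall g. (R(f) | R(g))) & ~(forall e. T(e,e))
Drive negations inward (¬∀x A ≡ ∃x ¬A, ¬∃x A ≡ ∀x ¬A, De Morgan for ∧/∨):
  (forall h. ~T(h,h)) & (exists d. forall c. (T(d,c) & ~T(c,d))) | (exists f. forall g. (R(f) | R(g))) & (exists e. ~T(e,e))
All bound variables are already distinct, so no renaming is needed.
Extract every quantifier outward, since the variables are now distinct and don't occur free across branches:
  forall h. exists d. forall c. exists f. forall g. exists e. (~T(h,h) & T(d,c) & ~T(c,d) | (R(f) | R(g)) & ~T(e,e))
The quantifier exists c sits under an odd number of negations (counting the antecedent side of each →), so it flips to forall c.

universal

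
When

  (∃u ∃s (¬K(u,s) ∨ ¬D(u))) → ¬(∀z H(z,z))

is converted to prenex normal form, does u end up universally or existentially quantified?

Rewrite implications/biconditionals: A → B as ¬A ∨ B.
  ¬(∃u ∃s (¬K(u,s) ∨ ¬D(u))) ∨ ¬(∀z H(z,z))
Push ¬ through the quantifiers and connectives to reach negation normal form:
  (∀u ∀s (K(u,s) ∧ D(u))) ∨ (∃z ¬H(z,z))
Finally move all quantifiers to the prefix:
  ∀u ∀s ∃z (K(u,s) ∧ D(u) ∨ ¬H(z,z))
The quantifier ∃u sits under an odd number of negations (counting the antecedent side of each →), so it flips to ∀u.

universal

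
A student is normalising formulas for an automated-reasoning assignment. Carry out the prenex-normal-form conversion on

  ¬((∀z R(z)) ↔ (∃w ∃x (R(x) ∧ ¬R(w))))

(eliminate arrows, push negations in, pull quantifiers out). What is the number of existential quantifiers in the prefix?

First replace A → B with ¬A ∨ B; A ↔ B as (¬A ∨ B) ∧ (¬B ∨ A).
  ¬((¬(∀z R(z)) ∨ (∃w ∃x (R(x) ∧ ¬R(w)))) ∧ (¬(∃w ∃x (R(x) ∧ ¬R(w))) ∨ (∀z R(z))))
Push ¬ through the quantifiers and connectives to reach negation normal form:
  (∀z R(z)) ∧ (∀w ∀x (¬R(x) ∨ R(w))) ∨ (∃w ∃x (R(x) ∧ ¬R(w))) ∧ (∃z ¬R(z))
Rename bound variables to avoid capture: w↦y1, x↦z1, z↦v1.
  (∀z R(z)) ∧ (∀w ∀x (¬R(x) ∨ R(w))) ∨ (∃y1 ∃z1 (R(z1) ∧ ¬R(y1))) ∧ (∃v1 ¬R(v1))
Extract every quantifier outward, since the variables are now distinct and don't occur free across branches:
  ∀z ∀w ∀x ∃y1 ∃z1 ∃v1 (R(z) ∧ (¬R(x) ∨ R(w)) ∨ R(z1) ∧ ¬R(y1) ∧ ¬R(v1))
The prefix is ∀z ∀w ∀x ∃y1 ∃z1 ∃v1: 3 universal, 3 existential.

3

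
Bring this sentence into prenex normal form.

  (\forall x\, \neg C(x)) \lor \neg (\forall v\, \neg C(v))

\forall x\, \exists v\, (\neg C(x) \lor C(v))

Move each ¬ inward, flipping quantifiers it crosses:
  (\forall x\, \neg C(x)) \lor (\exists v\, C(v))
Finally move all quantifiers to the prefix:
  \forall x\, \exists v\, (\neg C(x) \lor C(v))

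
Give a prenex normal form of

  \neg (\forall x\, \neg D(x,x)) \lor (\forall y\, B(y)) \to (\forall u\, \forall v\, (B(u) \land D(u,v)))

\forall x\, \exists y\, \forall u\, \forall v\, (\neg D(x,x) \land \neg B(y) \lor B(u) \land D(u,v))

Eliminate → and ↔ using ¬ and ∨.
  \neg (\neg (\forall x\, \neg D(x,x)) \lor (\forall y\, B(y))) \lor (\forall u\, \forall v\, (B(u) \land D(u,v)))
Drive negations inward (¬∀x A ≡ ∃x ¬A, ¬∃x A ≡ ∀x ¬A, De Morgan for ∧/∨):
  (\forall x\, \neg D(x,x)) \land (\exists y\, \neg B(y)) \lor (\forall u\, \forall v\, (B(u) \land D(u,v)))
All bound variables are already distinct, so no renaming is needed.
Pull the quantifiers to the front (each side's bound variable is not free in the other side):
  \forall x\, \exists y\, \forall u\, \forall v\, (\neg D(x,x) \land \neg B(y) \lor B(u) \land D(u,v))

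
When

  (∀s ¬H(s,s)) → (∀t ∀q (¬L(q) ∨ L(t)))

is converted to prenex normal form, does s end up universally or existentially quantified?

existential

Rewrite implications/biconditionals: A → B as ¬A ∨ B.
  ¬(∀s ¬H(s,s)) ∨ (∀t ∀q (¬L(q) ∨ L(t)))
Push ¬ through the quantifiers and connectives to reach negation normal form:
  (∃s H(s,s)) ∨ (∀t ∀q (¬L(q) ∨ L(t)))
Extract every quantifier outward, since the variables are now distinct and don't occur free across branches:
  ∃s ∀t ∀q (H(s,s) ∨ ¬L(q) ∨ L(t))
The quantifier ∀s sits under an odd number of negations (counting the antecedent side of each →), so it flips to ∃s.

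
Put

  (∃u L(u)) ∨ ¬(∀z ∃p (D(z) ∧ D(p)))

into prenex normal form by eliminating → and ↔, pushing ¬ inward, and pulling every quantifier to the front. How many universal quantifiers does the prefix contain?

1

Push ¬ through the quantifiers and connectives to reach negation normal form:
  (∃u L(u)) ∨ (∃z ∀p (¬D(z) ∨ ¬D(p)))
All bound variables are already distinct, so no renaming is needed.
Finally move all quantifiers to the prefix:
  ∃u ∃z ∀p (L(u) ∨ ¬D(z) ∨ ¬D(p))
The prefix is ∃u ∃z ∀p: 1 universal, 2 existential.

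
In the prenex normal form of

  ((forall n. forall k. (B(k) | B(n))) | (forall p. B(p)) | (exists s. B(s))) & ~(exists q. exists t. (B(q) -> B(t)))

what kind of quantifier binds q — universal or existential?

universal

First replace A → B with ¬A ∨ B.
  ((forall n. forall k. (B(k) | B(n))) | (forall p. B(p)) | (exists s. B(s))) & ~(exists q. exists t. (~B(q) | B(t)))
Move each ¬ inward, flipping quantifiers it crosses:
  ((forall n. forall k. (B(k) | B(n))) | (forall p. B(p)) | (exists s. B(s))) & (forall q. forall t. (B(q) & ~B(t)))
Extract every quantifier outward, since the variables are now distinct and don't occur free across branches:
  forall n. forall k. forall p. exists s. forall q. forall t. ((B(k) | B(n) | B(p) | B(s)) & B(q) & ~B(t))
The quantifier exists q sits under an odd number of negations (counting the antecedent side of each →), so it flips to forall q.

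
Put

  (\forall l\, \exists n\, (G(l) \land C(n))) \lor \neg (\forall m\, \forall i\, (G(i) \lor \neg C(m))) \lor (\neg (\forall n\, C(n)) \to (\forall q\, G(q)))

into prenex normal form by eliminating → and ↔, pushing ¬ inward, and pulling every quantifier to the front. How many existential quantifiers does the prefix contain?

3

Eliminate → and ↔ using ¬ and ∨.
  (\forall l\, \exists n\, (G(l) \land C(n))) \lor \neg (\forall m\, \forall i\, (G(i) \lor \neg C(m))) \lor \neg \neg (\forall n\, C(n)) \lor (\forall q\, G(q))
Drive negations inward (¬∀x A ≡ ∃x ¬A, ¬∃x A ≡ ∀x ¬A, De Morgan for ∧/∨):
  (\forall l\, \exists n\, (G(l) \land C(n))) \lor (\exists m\, \exists i\, (\neg G(i) \land C(m))) \lor (\forall n\, C(n)) \lor (\forall q\, G(q))
Rename bound variables to avoid capture: n↦p.
  (\forall l\, \exists n\, (G(l) \land C(n))) \lor (\exists m\, \exists i\, (\neg G(i) \land C(m))) \lor (\forall p\, C(p)) \lor (\forall q\, G(q))
Extract every quantifier outward, since the variables are now distinct and don't occur free across branches:
  \forall l\, \exists n\, \exists m\, \exists i\, \forall p\, \forall q\, (G(l) \land C(n) \lor \neg G(i) \land C(m) \lor C(p) \lor G(q))
The prefix is \forall l \exists n \exists m \exists i \forall p \forall q: 3 universal, 3 existential.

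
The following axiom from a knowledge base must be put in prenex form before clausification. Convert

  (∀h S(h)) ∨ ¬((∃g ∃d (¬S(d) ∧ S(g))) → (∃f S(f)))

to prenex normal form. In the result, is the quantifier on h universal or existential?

universal

First replace A → B with ¬A ∨ B.
  (∀h S(h)) ∨ ¬(¬(∃g ∃d (¬S(d) ∧ S(g))) ∨ (∃f S(f)))
Push ¬ through the quantifiers and connectives to reach negation normal form:
  (∀h S(h)) ∨ (∃g ∃d (¬S(d) ∧ S(g))) ∧ (∀f ¬S(f))
Finally move all quantifiers to the prefix:
  ∀h ∃g ∃d ∀f (S(h) ∨ ¬S(d) ∧ S(g) ∧ ¬S(f))
The quantifier ∀h sits under an even number of negations (counting the antecedent side of each →), so it remains universal.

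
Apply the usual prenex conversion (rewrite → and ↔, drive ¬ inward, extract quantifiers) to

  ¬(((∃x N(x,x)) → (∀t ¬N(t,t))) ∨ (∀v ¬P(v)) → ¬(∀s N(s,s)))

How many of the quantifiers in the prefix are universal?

Eliminate → and ↔ using ¬ and ∨.
  ¬(¬(¬(∃x N(x,x)) ∨ (∀t ¬N(t,t)) ∨ (∀v ¬P(v))) ∨ ¬(∀s N(s,s)))
Push ¬ through the quantifiers and connectives to reach negation normal form:
  ((∀x ¬N(x,x)) ∨ (∀t ¬N(t,t)) ∨ (∀v ¬P(v))) ∧ (∀s N(s,s))
Finally move all quantifiers to the prefix:
  ∀x ∀t ∀v ∀s ((¬N(x,x) ∨ ¬N(t,t) ∨ ¬P(v)) ∧ N(s,s))
The prefix is ∀x ∀t ∀v ∀s: 4 universal, 0 existential.

4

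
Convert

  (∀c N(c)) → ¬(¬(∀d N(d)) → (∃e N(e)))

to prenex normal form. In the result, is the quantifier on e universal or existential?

Eliminate → and ↔ using ¬ and ∨.
  ¬(∀c N(c)) ∨ ¬(¬¬(∀d N(d)) ∨ (∃e N(e)))
Push ¬ through the quantifiers and connectives to reach negation normal form:
  (∃c ¬N(c)) ∨ (∃d ¬N(d)) ∧ (∀e ¬N(e))
Extract every quantifier outward, since the variables are now distinct and don't occur free across branches:
  ∃c ∃d ∀e (¬N(c) ∨ ¬N(d) ∧ ¬N(e))
The quantifier ∃e sits under an odd number of negations (counting the antecedent side of each →), so it flips to ∀e.

universal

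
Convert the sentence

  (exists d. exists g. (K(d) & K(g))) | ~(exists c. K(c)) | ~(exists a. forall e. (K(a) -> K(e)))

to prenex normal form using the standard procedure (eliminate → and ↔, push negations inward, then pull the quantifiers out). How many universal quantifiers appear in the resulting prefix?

2

Rewrite implications/biconditionals: A → B as ¬A ∨ B.
  (exists d. exists g. (K(d) & K(g))) | ~(exists c. K(c)) | ~(exists a. forall e. (~K(a) | K(e)))
Move each ¬ inward, flipping quantifiers it crosses:
  (exists d. exists g. (K(d) & K(g))) | (forall c. ~K(c)) | (forall a. exists e. (K(a) & ~K(e)))
All bound variables are already distinct, so no renaming is needed.
Pull the quantifiers to the front (each side's bound variable is not free in the other side):
  exists d. exists g. forall c. forall a. exists e. (K(d) & K(g) | ~K(c) | K(a) & ~K(e))
The prefix is exists d exists g forall c forall a exists e: 2 universal, 3 existential.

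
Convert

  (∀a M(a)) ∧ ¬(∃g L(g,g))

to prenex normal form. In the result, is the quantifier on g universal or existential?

universal

Push ¬ through the quantifiers and connectives to reach negation normal form:
  (∀a M(a)) ∧ (∀g ¬L(g,g))
All bound variables are already distinct, so no renaming is needed.
Pull the quantifiers to the front (each side's bound variable is not free in the other side):
  ∀a ∀g (M(a) ∧ ¬L(g,g))
The quantifier ∃g sits under an odd number of negations, so it flips to ∀g.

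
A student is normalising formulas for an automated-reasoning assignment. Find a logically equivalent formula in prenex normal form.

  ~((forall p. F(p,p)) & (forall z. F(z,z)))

exists p. exists z. (~F(p,p) | ~F(z,z))

Move each ¬ inward, flipping quantifiers it crosses:
  (exists p. ~F(p,p)) | (exists z. ~F(z,z))
All bound variables are already distinct, so no renaming is needed.
Pull the quantifiers to the front (each side's bound variable is not free in the other side):
  exists p. exists z. (~F(p,p) | ~F(z,z))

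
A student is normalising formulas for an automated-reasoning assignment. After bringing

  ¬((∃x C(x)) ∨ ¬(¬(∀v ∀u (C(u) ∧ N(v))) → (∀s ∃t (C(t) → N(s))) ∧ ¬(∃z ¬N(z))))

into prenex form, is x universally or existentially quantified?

Eliminate → and ↔ using ¬ and ∨.
  ¬((∃x C(x)) ∨ ¬(¬¬(∀v ∀u (C(u) ∧ N(v))) ∨ (∀s ∃t (¬C(t) ∨ N(s))) ∧ ¬(∃z ¬N(z))))
Drive negations inward (¬∀x A ≡ ∃x ¬A, ¬∃x A ≡ ∀x ¬A, De Morgan for ∧/∨):
  (∀x ¬C(x)) ∧ ((∀v ∀u (C(u) ∧ N(v))) ∨ (∀s ∃t (¬C(t) ∨ N(s))) ∧ (∀z N(z)))
All bound variables are already distinct, so no renaming is needed.
Extract every quantifier outward, since the variables are now distinct and don't occur free across branches:
  ∀x ∀v ∀u ∀s ∃t ∀z (¬C(x) ∧ (C(u) ∧ N(v) ∨ (¬C(t) ∨ N(s)) ∧ N(z)))
The quantifier ∃x sits under an odd number of negations (counting the antecedent side of each →), so it flips to ∀x.

universal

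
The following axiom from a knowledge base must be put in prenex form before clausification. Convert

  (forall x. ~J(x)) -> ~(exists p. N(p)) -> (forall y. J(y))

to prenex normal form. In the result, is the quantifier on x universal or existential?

existential

Rewrite implications/biconditionals: A → B as ¬A ∨ B.
  ~(forall x. ~J(x)) | ~~(exists p. N(p)) | (forall y. J(y))
Drive negations inward (¬∀x A ≡ ∃x ¬A, ¬∃x A ≡ ∀x ¬A, De Morgan for ∧/∨):
  (exists x. J(x)) | (exists p. N(p)) | (forall y. J(y))
Finally move all quantifiers to the prefix:
  exists x. exists p. forall y. (J(x) | N(p) | J(y))
The quantifier forall x sits under an odd number of negations (counting the antecedent side of each →), so it flips to exists x.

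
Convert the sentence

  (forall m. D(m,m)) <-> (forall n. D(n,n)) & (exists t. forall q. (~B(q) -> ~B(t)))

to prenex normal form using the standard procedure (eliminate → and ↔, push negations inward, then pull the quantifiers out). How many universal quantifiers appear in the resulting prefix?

4

Rewrite implications/biconditionals: A → B as ¬A ∨ B; A ↔ B as (¬A ∨ B) ∧ (¬B ∨ A).
  (~(forall m. D(m,m)) | (forall n. D(n,n)) & (exists t. forall q. (~~B(q) | ~B(t)))) & (~((forall n. D(n,n)) & (exists t. forall q. (~~B(q) | ~B(t)))) | (forall m. D(m,m)))
Push ¬ through the quantifiers and connectives to reach negation normal form:
  ((exists m. ~D(m,m)) | (forall n. D(n,n)) & (exists t. forall q. (B(q) | ~B(t)))) & ((exists n. ~D(n,n)) | (forall t. exists q. (~B(q) & B(t))) | (forall m. D(m,m)))
Give each quantifier a distinct variable: n↦c, t↦u, q↦w, m↦v.
  ((exists m. ~D(m,m)) | (forall n. D(n,n)) & (exists t. forall q. (B(q) | ~B(t)))) & ((exists c. ~D(c,c)) | (forall u. exists w. (~B(w) & B(u))) | (forall v. D(v,v)))
Finally move all quantifiers to the prefix:
  exists m. forall n. exists t. forall q. exists c. forall u. exists w. forall v. ((~D(m,m) | D(n,n) & (B(q) | ~B(t))) & (~D(c,c) | ~B(w) & B(u) | D(v,v)))
The prefix is exists m forall n exists t forall q exists c forall u exists w forall v: 4 universal, 4 existential.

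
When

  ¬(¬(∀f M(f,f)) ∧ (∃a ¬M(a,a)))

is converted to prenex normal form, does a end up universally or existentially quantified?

universal

Move each ¬ inward, flipping quantifiers it crosses:
  (∀f M(f,f)) ∨ (∀a M(a,a))
All bound variables are already distinct, so no renaming is needed.
Pull the quantifiers to the front (each side's bound variable is not free in the other side):
  ∀f ∀a (M(f,f) ∨ M(a,a))
The quantifier ∃a sits under an odd number of negations, so it flips to ∀a.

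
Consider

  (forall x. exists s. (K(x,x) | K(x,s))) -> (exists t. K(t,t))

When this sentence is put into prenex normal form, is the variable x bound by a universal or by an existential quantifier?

First replace A → B with ¬A ∨ B.
  ~(forall x. exists s. (K(x,x) | K(x,s))) | (exists t. K(t,t))
Drive negations inward (¬∀x A ≡ ∃x ¬A, ¬∃x A ≡ ∀x ¬A, De Morgan for ∧/∨):
  (exists x. forall s. (~K(x,x) & ~K(x,s))) | (exists t. K(t,t))
Pull the quantifiers to the front (each side's bound variable is not free in the other side):
  exists x. forall s. exists t. (~K(x,x) & ~K(x,s) | K(t,t))
The quantifier forall x sits under an odd number of negations (counting the antecedent side of each →), so it flips to exists x.

existential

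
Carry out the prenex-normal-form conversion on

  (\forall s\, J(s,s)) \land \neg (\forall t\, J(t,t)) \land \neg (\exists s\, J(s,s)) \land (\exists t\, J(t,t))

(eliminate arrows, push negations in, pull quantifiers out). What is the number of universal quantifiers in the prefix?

2

Drive negations inward (¬∀x A ≡ ∃x ¬A, ¬∃x A ≡ ∀x ¬A, De Morgan for ∧/∨):
  (\forall s\, J(s,s)) \land (\exists t\, \neg J(t,t)) \land (\forall s\, \neg J(s,s)) \land (\exists t\, J(t,t))
Rename bound variables to avoid capture: s↦a, t↦b.
  (\forall s\, J(s,s)) \land (\exists t\, \neg J(t,t)) \land (\forall a\, \neg J(a,a)) \land (\exists b\, J(b,b))
Extract every quantifier outward, since the variables are now distinct and don't occur free across branches:
  \forall s\, \exists t\, \forall a\, \exists b\, (J(s,s) \land \neg J(t,t) \land \neg J(a,a) \land J(b,b))
The prefix is \forall s \exists t \forall a \exists b: 2 universal, 2 existential.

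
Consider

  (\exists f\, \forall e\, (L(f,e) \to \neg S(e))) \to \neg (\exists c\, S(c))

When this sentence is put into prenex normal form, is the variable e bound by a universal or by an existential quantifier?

existential

First replace A → B with ¬A ∨ B.
  \neg (\exists f\, \forall e\, (\neg L(f,e) \lor \neg S(e))) \lor \neg (\exists c\, S(c))
Push ¬ through the quantifiers and connectives to reach negation normal form:
  (\forall f\, \exists e\, (L(f,e) \land S(e))) \lor (\forall c\, \neg S(c))
Pull the quantifiers to the front (each side's bound variable is not free in the other side):
  \forall f\, \exists e\, \forall c\, (L(f,e) \land S(e) \lor \neg S(c))
The quantifier \forall e sits under an odd number of negations (counting the antecedent side of each →), so it flips to \exists e.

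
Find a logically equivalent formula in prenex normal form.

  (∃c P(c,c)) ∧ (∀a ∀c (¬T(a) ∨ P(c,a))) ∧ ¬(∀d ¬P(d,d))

∃c ∀a ∀b ∃d (P(c,c) ∧ (¬T(a) ∨ P(b,a)) ∧ P(d,d))

Drive negations inward (¬∀x A ≡ ∃x ¬A, ¬∃x A ≡ ∀x ¬A, De Morgan for ∧/∨):
  (∃c P(c,c)) ∧ (∀a ∀c (¬T(a) ∨ P(c,a))) ∧ (∃d P(d,d))
Standardize variables apart so no two quantifiers bind the same name: c↦b.
  (∃c P(c,c)) ∧ (∀a ∀b (¬T(a) ∨ P(b,a))) ∧ (∃d P(d,d))
Extract every quantifier outward, since the variables are now distinct and don't occur free across branches:
  ∃c ∀a ∀b ∃d (P(c,c) ∧ (¬T(a) ∨ P(b,a)) ∧ P(d,d))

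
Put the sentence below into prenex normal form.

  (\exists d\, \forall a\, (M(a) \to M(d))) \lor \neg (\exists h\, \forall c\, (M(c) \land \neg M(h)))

\exists d\, \forall a\, \forall h\, \exists c\, (\neg M(a) \lor M(d) \lor \neg M(c) \lor M(h))

First replace A → B with ¬A ∨ B.
  (\exists d\, \forall a\, (\neg M(a) \lor M(d))) \lor \neg (\exists h\, \forall c\, (M(c) \land \neg M(h)))
Move each ¬ inward, flipping quantifiers it crosses:
  (\exists d\, \forall a\, (\neg M(a) \lor M(d))) \lor (\forall h\, \exists c\, (\neg M(c) \lor M(h)))
Pull the quantifiers to the front (each side's bound variable is not free in the other side):
  \exists d\, \forall a\, \forall h\, \exists c\, (\neg M(a) \lor M(d) \lor \neg M(c) \lor M(h))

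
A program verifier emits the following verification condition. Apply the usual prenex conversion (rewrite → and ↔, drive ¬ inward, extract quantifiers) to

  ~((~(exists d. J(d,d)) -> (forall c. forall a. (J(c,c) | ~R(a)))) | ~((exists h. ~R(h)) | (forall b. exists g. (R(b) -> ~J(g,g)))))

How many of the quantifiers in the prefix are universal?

2

Rewrite implications/biconditionals: A → B as ¬A ∨ B.
  ~(~~(exists d. J(d,d)) | (forall c. forall a. (J(c,c) | ~R(a))) | ~((exists h. ~R(h)) | (forall b. exists g. (~R(b) | ~J(g,g)))))
Push ¬ through the quantifiers and connectives to reach negation normal form:
  (forall d. ~J(d,d)) & (exists c. exists a. (~J(c,c) & R(a))) & ((exists h. ~R(h)) | (forall b. exists g. (~R(b) | ~J(g,g))))
Finally move all quantifiers to the prefix:
  forall d. exists c. exists a. exists h. forall b. exists g. (~J(d,d) & ~J(c,c) & R(a) & (~R(h) | ~R(b) | ~J(g,g)))
The prefix is forall d exists c exists a exists h forall b exists g: 2 universal, 4 existential.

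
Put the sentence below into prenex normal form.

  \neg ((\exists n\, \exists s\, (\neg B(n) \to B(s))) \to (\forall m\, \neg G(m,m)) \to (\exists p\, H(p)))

Eliminate → and ↔ using ¬ and ∨.
  \neg (\neg (\exists n\, \exists s\, (\neg \neg B(n) \lor B(s))) \lor \neg (\forall m\, \neg G(m,m)) \lor (\exists p\, H(p)))
Push ¬ through the quantifiers and connectives to reach negation normal form:
  (\exists n\, \exists s\, (B(n) \lor B(s))) \land (\forall m\, \neg G(m,m)) \land (\forall p\, \neg H(p))
Pull the quantifiers to the front (each side's bound variable is not free in the other side):
  \exists n\, \exists s\, \forall m\, \forall p\, ((B(n) \lor B(s)) \land \neg G(m,m) \land \neg H(p))

\exists n\, \exists s\, \forall m\, \forall p\, ((B(n) \lor B(s)) \land \neg G(m,m) \land \neg H(p))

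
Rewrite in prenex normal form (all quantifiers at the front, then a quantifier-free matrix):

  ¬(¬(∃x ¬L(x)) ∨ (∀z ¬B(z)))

Move each ¬ inward, flipping quantifiers it crosses:
  (∃x ¬L(x)) ∧ (∃z B(z))
Finally move all quantifiers to the prefix:
  ∃x ∃z (¬L(x) ∧ B(z))

∃x ∃z (¬L(x) ∧ B(z))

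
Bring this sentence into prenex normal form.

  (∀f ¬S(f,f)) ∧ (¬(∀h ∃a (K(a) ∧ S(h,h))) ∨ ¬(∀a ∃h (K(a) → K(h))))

∀f ∃h ∀a ∃c ∀u (¬S(f,f) ∧ (¬K(a) ∨ ¬S(h,h) ∨ K(c) ∧ ¬K(u)))

Rewrite implications/biconditionals: A → B as ¬A ∨ B.
  (∀f ¬S(f,f)) ∧ (¬(∀h ∃a (K(a) ∧ S(h,h))) ∨ ¬(∀a ∃h (¬K(a) ∨ K(h))))
Move each ¬ inward, flipping quantifiers it crosses:
  (∀f ¬S(f,f)) ∧ ((∃h ∀a (¬K(a) ∨ ¬S(h,h))) ∨ (∃a ∀h (K(a) ∧ ¬K(h))))
Give each quantifier a distinct variable: a↦c, h↦u.
  (∀f ¬S(f,f)) ∧ ((∃h ∀a (¬K(a) ∨ ¬S(h,h))) ∨ (∃c ∀u (K(c) ∧ ¬K(u))))
Extract every quantifier outward, since the variables are now distinct and don't occur free across branches:
  ∀f ∃h ∀a ∃c ∀u (¬S(f,f) ∧ (¬K(a) ∨ ¬S(h,h) ∨ K(c) ∧ ¬K(u)))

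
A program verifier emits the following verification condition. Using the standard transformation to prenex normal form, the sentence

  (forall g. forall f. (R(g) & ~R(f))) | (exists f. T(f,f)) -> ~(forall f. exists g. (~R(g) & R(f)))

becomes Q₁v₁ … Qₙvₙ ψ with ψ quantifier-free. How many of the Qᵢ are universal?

2

First replace A → B with ¬A ∨ B.
  ~((forall g. forall f. (R(g) & ~R(f))) | (exists f. T(f,f))) | ~(forall f. exists g. (~R(g) & R(f)))
Push ¬ through the quantifiers and connectives to reach negation normal form:
  (exists g. exists f. (~R(g) | R(f))) & (forall f. ~T(f,f)) | (exists f. forall g. (R(g) | ~R(f)))
Standardize variables apart so no two quantifiers bind the same name: f↦q, f↦s, g↦z1.
  (exists g. exists f. (~R(g) | R(f))) & (forall q. ~T(q,q)) | (exists s. forall z1. (R(z1) | ~R(s)))
Pull the quantifiers to the front (each side's bound variable is not free in the other side):
  exists g. exists f. forall q. exists s. forall z1. ((~R(g) | R(f)) & ~T(q,q) | R(z1) | ~R(s))
The prefix is exists g exists f forall q exists s forall z1: 2 universal, 3 existential.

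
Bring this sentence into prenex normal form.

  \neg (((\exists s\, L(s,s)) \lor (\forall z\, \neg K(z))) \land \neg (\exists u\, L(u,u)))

\forall s\, \exists z\, \exists u\, (\neg L(s,s) \land K(z) \lor L(u,u))

Drive negations inward (¬∀x A ≡ ∃x ¬A, ¬∃x A ≡ ∀x ¬A, De Morgan for ∧/∨):
  (\forall s\, \neg L(s,s)) \land (\exists z\, K(z)) \lor (\exists u\, L(u,u))
All bound variables are already distinct, so no renaming is needed.
Extract every quantifier outward, since the variables are now distinct and don't occur free across branches:
  \forall s\, \exists z\, \exists u\, (\neg L(s,s) \land K(z) \lor L(u,u))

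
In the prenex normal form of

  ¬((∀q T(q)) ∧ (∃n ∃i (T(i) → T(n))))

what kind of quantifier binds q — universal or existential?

Eliminate → and ↔ using ¬ and ∨.
  ¬((∀q T(q)) ∧ (∃n ∃i (¬T(i) ∨ T(n))))
Move each ¬ inward, flipping quantifiers it crosses:
  (∃q ¬T(q)) ∨ (∀n ∀i (T(i) ∧ ¬T(n)))
All bound variables are already distinct, so no renaming is needed.
Finally move all quantifiers to the prefix:
  ∃q ∀n ∀i (¬T(q) ∨ T(i) ∧ ¬T(n))
The quantifier ∀q sits under an odd number of negations (counting the antecedent side of each →), so it flips to ∃q.

existential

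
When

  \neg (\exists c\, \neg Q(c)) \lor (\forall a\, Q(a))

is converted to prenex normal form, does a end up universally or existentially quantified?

Move each ¬ inward, flipping quantifiers it crosses:
  (\forall c\, Q(c)) \lor (\forall a\, Q(a))
All bound variables are already distinct, so no renaming is needed.
Extract every quantifier outward, since the variables are now distinct and don't occur free across branches:
  \forall c\, \forall a\, (Q(c) \lor Q(a))
The quantifier \forall a sits under an even number of negations, so it remains universal.

universal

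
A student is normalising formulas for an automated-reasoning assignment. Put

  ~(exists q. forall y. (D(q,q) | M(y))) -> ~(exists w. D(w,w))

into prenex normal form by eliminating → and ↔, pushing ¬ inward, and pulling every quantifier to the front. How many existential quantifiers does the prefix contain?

Rewrite implications/biconditionals: A → B as ¬A ∨ B.
  ~~(exists q. forall y. (D(q,q) | M(y))) | ~(exists w. D(w,w))
Push ¬ through the quantifiers and connectives to reach negation normal form:
  (exists q. forall y. (D(q,q) | M(y))) | (forall w. ~D(w,w))
All bound variables are already distinct, so no renaming is needed.
Finally move all quantifiers to the prefix:
  exists q. forall y. forall w. (D(q,q) | M(y) | ~D(w,w))
The prefix is exists q forall y forall w: 2 universal, 1 existential.

1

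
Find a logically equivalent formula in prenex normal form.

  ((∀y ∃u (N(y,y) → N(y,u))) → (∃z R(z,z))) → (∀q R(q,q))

First replace A → B with ¬A ∨ B.
  ¬(¬(∀y ∃u (¬N(y,y) ∨ N(y,u))) ∨ (∃z R(z,z))) ∨ (∀q R(q,q))
Drive negations inward (¬∀x A ≡ ∃x ¬A, ¬∃x A ≡ ∀x ¬A, De Morgan for ∧/∨):
  (∀y ∃u (¬N(y,y) ∨ N(y,u))) ∧ (∀z ¬R(z,z)) ∨ (∀q R(q,q))
Finally move all quantifiers to the prefix:
  ∀y ∃u ∀z ∀q ((¬N(y,y) ∨ N(y,u)) ∧ ¬R(z,z) ∨ R(q,q))

∀y ∃u ∀z ∀q ((¬N(y,y) ∨ N(y,u)) ∧ ¬R(z,z) ∨ R(q,q))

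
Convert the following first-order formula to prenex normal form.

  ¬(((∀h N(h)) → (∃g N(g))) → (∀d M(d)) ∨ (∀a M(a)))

Eliminate → and ↔ using ¬ and ∨.
  ¬(¬(¬(∀h N(h)) ∨ (∃g N(g))) ∨ (∀d M(d)) ∨ (∀a M(a)))
Drive negations inward (¬∀x A ≡ ∃x ¬A, ¬∃x A ≡ ∀x ¬A, De Morgan for ∧/∨):
  ((∃h ¬N(h)) ∨ (∃g N(g))) ∧ (∃d ¬M(d)) ∧ (∃a ¬M(a))
Extract every quantifier outward, since the variables are now distinct and don't occur free across branches:
  ∃h ∃g ∃d ∃a ((¬N(h) ∨ N(g)) ∧ ¬M(d) ∧ ¬M(a))

∃h ∃g ∃d ∃a ((¬N(h) ∨ N(g)) ∧ ¬M(d) ∧ ¬M(a))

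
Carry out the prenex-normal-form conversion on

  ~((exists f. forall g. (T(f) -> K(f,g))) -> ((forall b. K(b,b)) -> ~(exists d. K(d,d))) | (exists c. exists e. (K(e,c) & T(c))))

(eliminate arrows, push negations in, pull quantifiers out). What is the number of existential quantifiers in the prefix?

Rewrite implications/biconditionals: A → B as ¬A ∨ B.
  ~(~(exists f. forall g. (~T(f) | K(f,g))) | ~(forall b. K(b,b)) | ~(exists d. K(d,d)) | (exists c. exists e. (K(e,c) & T(c))))
Drive negations inward (¬∀x A ≡ ∃x ¬A, ¬∃x A ≡ ∀x ¬A, De Morgan for ∧/∨):
  (exists f. forall g. (~T(f) | K(f,g))) & (forall b. K(b,b)) & (exists d. K(d,d)) & (forall c. forall e. (~K(e,c) | ~T(c)))
All bound variables are already distinct, so no renaming is needed.
Finally move all quantifiers to the prefix:
  exists f. forall g. forall b. exists d. forall c. forall e. ((~T(f) | K(f,g)) & K(b,b) & K(d,d) & (~K(e,c) | ~T(c)))
The prefix is exists f forall g forall b exists d forall c forall e: 4 universal, 2 existential.

2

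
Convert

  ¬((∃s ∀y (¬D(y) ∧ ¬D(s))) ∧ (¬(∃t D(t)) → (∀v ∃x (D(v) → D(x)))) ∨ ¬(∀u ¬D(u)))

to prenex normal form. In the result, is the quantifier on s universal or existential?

Rewrite implications/biconditionals: A → B as ¬A ∨ B.
  ¬((∃s ∀y (¬D(y) ∧ ¬D(s))) ∧ (¬¬(∃t D(t)) ∨ (∀v ∃x (¬D(v) ∨ D(x)))) ∨ ¬(∀u ¬D(u)))
Push ¬ through the quantifiers and connectives to reach negation normal form:
  ((∀s ∃y (D(y) ∨ D(s))) ∨ (∀t ¬D(t)) ∧ (∃v ∀x (D(v) ∧ ¬D(x)))) ∧ (∀u ¬D(u))
All bound variables are already distinct, so no renaming is needed.
Finally move all quantifiers to the prefix:
  ∀s ∃y ∀t ∃v ∀x ∀u ((D(y) ∨ D(s) ∨ ¬D(t) ∧ D(v) ∧ ¬D(x)) ∧ ¬D(u))
The quantifier ∃s sits under an odd number of negations (counting the antecedent side of each →), so it flips to ∀s.

universal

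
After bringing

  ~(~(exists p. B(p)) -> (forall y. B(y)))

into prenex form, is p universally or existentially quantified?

universal

Eliminate → and ↔ using ¬ and ∨.
  ~(~~(exists p. B(p)) | (forall y. B(y)))
Move each ¬ inward, flipping quantifiers it crosses:
  (forall p. ~B(p)) & (exists y. ~B(y))
All bound variables are already distinct, so no renaming is needed.
Pull the quantifiers to the front (each side's bound variable is not free in the other side):
  forall p. exists y. (~B(p) & ~B(y))
The quantifier exists p sits under an odd number of negations (counting the antecedent side of each →), so it flips to forall p.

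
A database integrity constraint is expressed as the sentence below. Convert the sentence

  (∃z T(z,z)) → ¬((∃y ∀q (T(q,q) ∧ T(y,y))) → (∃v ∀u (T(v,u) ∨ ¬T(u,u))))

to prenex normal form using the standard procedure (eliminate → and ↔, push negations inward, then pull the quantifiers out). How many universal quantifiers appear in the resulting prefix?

3

First replace A → B with ¬A ∨ B.
  ¬(∃z T(z,z)) ∨ ¬(¬(∃y ∀q (T(q,q) ∧ T(y,y))) ∨ (∃v ∀u (T(v,u) ∨ ¬T(u,u))))
Drive negations inward (¬∀x A ≡ ∃x ¬A, ¬∃x A ≡ ∀x ¬A, De Morgan for ∧/∨):
  (∀z ¬T(z,z)) ∨ (∃y ∀q (T(q,q) ∧ T(y,y))) ∧ (∀v ∃u (¬T(v,u) ∧ T(u,u)))
All bound variables are already distinct, so no renaming is needed.
Extract every quantifier outward, since the variables are now distinct and don't occur free across branches:
  ∀z ∃y ∀q ∀v ∃u (¬T(z,z) ∨ T(q,q) ∧ T(y,y) ∧ ¬T(v,u) ∧ T(u,u))
The prefix is ∀z ∃y ∀q ∀v ∃u: 3 universal, 2 existential.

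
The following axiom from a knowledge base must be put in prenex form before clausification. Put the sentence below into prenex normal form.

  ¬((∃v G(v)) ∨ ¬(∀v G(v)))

Move each ¬ inward, flipping quantifiers it crosses:
  (∀v ¬G(v)) ∧ (∀v G(v))
Rename bound variables to avoid capture: v↦u.
  (∀v ¬G(v)) ∧ (∀u G(u))
Finally move all quantifiers to the prefix:
  ∀v ∀u (¬G(v) ∧ G(u))

∀v ∀u (¬G(v) ∧ G(u))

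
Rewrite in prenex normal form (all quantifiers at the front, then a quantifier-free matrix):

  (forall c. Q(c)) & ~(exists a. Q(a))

Push ¬ through the quantifiers and connectives to reach negation normal form:
  (forall c. Q(c)) & (forall a. ~Q(a))
Extract every quantifier outward, since the variables are now distinct and don't occur free across branches:
  forall c. forall a. (Q(c) & ~Q(a))

forall c. forall a. (Q(c) & ~Q(a))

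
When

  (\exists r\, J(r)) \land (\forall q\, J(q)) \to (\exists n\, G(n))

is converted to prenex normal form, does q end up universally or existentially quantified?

existential

Eliminate → and ↔ using ¬ and ∨.
  \neg ((\exists r\, J(r)) \land (\forall q\, J(q))) \lor (\exists n\, G(n))
Drive negations inward (¬∀x A ≡ ∃x ¬A, ¬∃x A ≡ ∀x ¬A, De Morgan for ∧/∨):
  (\forall r\, \neg J(r)) \lor (\exists q\, \neg J(q)) \lor (\exists n\, G(n))
All bound variables are already distinct, so no renaming is needed.
Extract every quantifier outward, since the variables are now distinct and don't occur free across branches:
  \forall r\, \exists q\, \exists n\, (\neg J(r) \lor \neg J(q) \lor G(n))
The quantifier \forall q sits under an odd number of negations (counting the antecedent side of each →), so it flips to \exists q.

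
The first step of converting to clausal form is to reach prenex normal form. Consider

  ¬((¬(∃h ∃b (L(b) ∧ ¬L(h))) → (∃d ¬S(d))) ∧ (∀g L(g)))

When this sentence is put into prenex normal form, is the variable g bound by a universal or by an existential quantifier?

Eliminate → and ↔ using ¬ and ∨.
  ¬((¬¬(∃h ∃b (L(b) ∧ ¬L(h))) ∨ (∃d ¬S(d))) ∧ (∀g L(g)))
Drive negations inward (¬∀x A ≡ ∃x ¬A, ¬∃x A ≡ ∀x ¬A, De Morgan for ∧/∨):
  (∀h ∀b (¬L(b) ∨ L(h))) ∧ (∀d S(d)) ∨ (∃g ¬L(g))
Finally move all quantifiers to the prefix:
  ∀h ∀b ∀d ∃g ((¬L(b) ∨ L(h)) ∧ S(d) ∨ ¬L(g))
The quantifier ∀g sits under an odd number of negations (counting the antecedent side of each →), so it flips to ∃g.

existential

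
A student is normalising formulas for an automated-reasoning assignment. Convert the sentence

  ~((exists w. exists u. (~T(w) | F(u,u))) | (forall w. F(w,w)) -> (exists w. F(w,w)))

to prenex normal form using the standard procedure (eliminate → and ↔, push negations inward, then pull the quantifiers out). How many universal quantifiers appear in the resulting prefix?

2

First replace A → B with ¬A ∨ B.
  ~(~((exists w. exists u. (~T(w) | F(u,u))) | (forall w. F(w,w))) | (exists w. F(w,w)))
Drive negations inward (¬∀x A ≡ ∃x ¬A, ¬∃x A ≡ ∀x ¬A, De Morgan for ∧/∨):
  ((exists w. exists u. (~T(w) | F(u,u))) | (forall w. F(w,w))) & (forall w. ~F(w,w))
Give each quantifier a distinct variable: w↦w1, w↦u1.
  ((exists w. exists u. (~T(w) | F(u,u))) | (forall w1. F(w1,w1))) & (forall u1. ~F(u1,u1))
Extract every quantifier outward, since the variables are now distinct and don't occur free across branches:
  exists w. exists u. forall w1. forall u1. ((~T(w) | F(u,u) | F(w1,w1)) & ~F(u1,u1))
The prefix is exists w exists u forall w1 forall u1: 2 universal, 2 existential.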